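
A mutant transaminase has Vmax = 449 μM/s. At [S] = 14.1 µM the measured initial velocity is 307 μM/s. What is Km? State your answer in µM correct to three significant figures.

v/Vmax = 307/449 = 0.6837 = [S]/(Km+[S]).
So Km + [S] = [S]/0.6837 = 20.62 µM, giving Km = 20.62 − 14.1 = 6.52 µM.

6.52 µM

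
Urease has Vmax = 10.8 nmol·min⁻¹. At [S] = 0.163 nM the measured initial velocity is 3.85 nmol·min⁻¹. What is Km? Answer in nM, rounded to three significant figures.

From v = Vmax[S]/(Km+[S]), Km = [S](Vmax − v)/v.
Km = 0.163 × (10.8 − 3.85) / 3.85 = 1.133/3.85 = 0.294 nM.

0.294 nM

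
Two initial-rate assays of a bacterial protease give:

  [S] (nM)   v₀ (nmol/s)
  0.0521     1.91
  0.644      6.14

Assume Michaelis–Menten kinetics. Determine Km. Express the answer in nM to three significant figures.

From v = Vmax[S]/(Km+[S]), each point gives Vmax = v(Km+[S])/[S].
Equating: 1.91(Km+0.0521)/0.0521 = 6.14(Km+0.644)/0.644.
36.66·Km + 1.91 = 9.534·Km + 6.14, so (36.66 − 9.534)·Km = 6.14 − 1.91.
Km = 4.230/27.13 = 0.156 nM; then Vmax = 1.91(0.156+0.0521)/0.0521 = 7.63 nmol/s.

0.156 nM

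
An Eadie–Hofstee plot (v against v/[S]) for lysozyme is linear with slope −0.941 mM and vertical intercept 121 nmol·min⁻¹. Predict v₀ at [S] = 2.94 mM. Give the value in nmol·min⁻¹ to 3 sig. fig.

In the Eadie–Hofstee form v = Vmax − Km·(v/[S]), the slope is −Km and the intercept is Vmax, so Km = 0.941 mM and Vmax = 121 nmol·min⁻¹.
v = 121 × 2.94/(0.941 + 2.94) = 91.7 nmol·min⁻¹.

91.7 nmol·min⁻¹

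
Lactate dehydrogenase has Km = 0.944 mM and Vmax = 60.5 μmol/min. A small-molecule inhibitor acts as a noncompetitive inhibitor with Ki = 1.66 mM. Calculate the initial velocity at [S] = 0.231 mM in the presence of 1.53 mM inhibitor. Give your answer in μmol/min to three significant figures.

6.19 μmol/min

With α = 1 + [I]/Ki = 1 + 1.53/1.66 = 1.922, the noncompetitive rate law is v = (Vmax/α)·[S] / (Km + [S]).
v = (60.5/1.922)×0.231 / (0.944 + 0.231) = 7.273/1.175 = 6.19 μmol/min.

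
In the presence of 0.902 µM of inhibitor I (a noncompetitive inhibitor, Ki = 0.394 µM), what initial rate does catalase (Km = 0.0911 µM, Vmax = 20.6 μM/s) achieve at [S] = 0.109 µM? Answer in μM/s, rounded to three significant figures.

3.41 μM/s

With α = 1 + [I]/Ki = 1 + 0.902/0.394 = 3.289, the noncompetitive rate law is v = (Vmax/α)·[S] / (Km + [S]).
v = (20.6/3.289)×0.109 / (0.0911 + 0.109) = 0.6826/0.2001 = 3.41 μM/s.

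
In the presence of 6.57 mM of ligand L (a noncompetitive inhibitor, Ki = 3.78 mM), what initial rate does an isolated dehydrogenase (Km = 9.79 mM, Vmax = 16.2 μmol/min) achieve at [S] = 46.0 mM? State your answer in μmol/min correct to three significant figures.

With α = 1 + [I]/Ki = 1 + 6.57/3.78 = 2.738, the noncompetitive rate law is v = (Vmax/α)·[S] / (Km + [S]).
v = (16.2/2.738)×46.0 / (9.79 + 46.0) = 272.2/55.79 = 4.88 μmol/min.

4.88 μmol/min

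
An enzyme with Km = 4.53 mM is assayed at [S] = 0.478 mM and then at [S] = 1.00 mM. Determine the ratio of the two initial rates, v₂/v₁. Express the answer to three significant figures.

Since Vmax cancels, v₂/v₁ = [S]₂(Km+[S]₁) / [S]₁(Km+[S]₂).
= 1.00×(4.53+0.478) / (0.478×(4.53+1.00)) = 5.008/2.643 = 1.89.

1.89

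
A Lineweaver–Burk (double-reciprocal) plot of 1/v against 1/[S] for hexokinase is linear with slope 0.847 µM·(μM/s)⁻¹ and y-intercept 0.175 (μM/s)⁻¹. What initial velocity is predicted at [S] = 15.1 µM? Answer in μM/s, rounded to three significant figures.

The y-intercept is 1/Vmax, so Vmax = 1/0.175 = 5.71 μM/s.
The slope is Km/Vmax, so Km = 0.847 × 5.71 = 4.84 µM.
Then v = 5.71 × 15.1/(4.84 + 15.1) = 4.33 μM/s.

4.33 μM/s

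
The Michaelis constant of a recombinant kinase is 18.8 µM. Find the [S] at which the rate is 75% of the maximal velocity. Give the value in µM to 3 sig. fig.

56.4 µM

v/Vmax = [S]/(Km+[S]) = 0.75, so [S] = Km·0.75/(1 − 0.75) = 18.8 × 3.000.
[S] = 56.4 µM.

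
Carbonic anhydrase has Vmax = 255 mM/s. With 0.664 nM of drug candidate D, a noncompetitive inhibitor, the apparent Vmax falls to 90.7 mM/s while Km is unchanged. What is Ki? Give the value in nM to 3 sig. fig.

Noncompetitive: Vmax,app = Vmax/α with α = 1 + [I]/Ki.
α = Vmax/Vmax,app = 255/90.7 = 2.811.
Ki = [I]/(α − 1) = 0.664/1.811 = 0.367 nM.

0.367 nM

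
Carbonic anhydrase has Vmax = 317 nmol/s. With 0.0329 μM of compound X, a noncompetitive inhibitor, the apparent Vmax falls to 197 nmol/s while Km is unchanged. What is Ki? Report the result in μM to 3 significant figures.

Noncompetitive: Vmax,app = Vmax/α with α = 1 + [I]/Ki.
α = Vmax/Vmax,app = 317/197 = 1.609.
Since α = 1 + [I]/Ki, [I]/Ki = 1.609 − 1 = 0.6091 and Ki = 0.0329/0.6091 = 0.0540 μM.

0.0540 μM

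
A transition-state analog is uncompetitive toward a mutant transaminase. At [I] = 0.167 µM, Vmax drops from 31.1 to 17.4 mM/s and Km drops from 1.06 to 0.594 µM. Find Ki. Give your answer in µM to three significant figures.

Uncompetitive: Vmax,app = Vmax/α (and Km,app = Km/α) with α = 1 + [I]/Ki.
α = Vmax/Vmax,app = 31.1/17.4 = 1.787.
Ki = [I]/(α − 1) = 0.167/0.7874 = 0.212 µM.

0.212 µM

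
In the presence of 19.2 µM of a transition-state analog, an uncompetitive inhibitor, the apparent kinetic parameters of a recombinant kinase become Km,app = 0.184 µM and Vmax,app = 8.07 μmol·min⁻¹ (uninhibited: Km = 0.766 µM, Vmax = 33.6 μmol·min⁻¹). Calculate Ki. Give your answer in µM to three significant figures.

6.07 µM

Uncompetitive: Vmax,app = Vmax/α (and Km,app = Km/α) with α = 1 + [I]/Ki.
α = Vmax/Vmax,app = 33.6/8.07 = 4.164.
Since α = 1 + [I]/Ki, [I]/Ki = 4.164 − 1 = 3.164 and Ki = 19.2/3.164 = 6.07 µM.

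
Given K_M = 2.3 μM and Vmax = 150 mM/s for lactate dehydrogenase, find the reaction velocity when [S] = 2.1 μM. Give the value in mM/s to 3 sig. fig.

v = Vmax·[S]/(Km + [S]) = 150 × 2.1 / (2.3 + 2.1)
  = 315.0 / 4.400 = 71.6 mM/s.

71.6 mM/s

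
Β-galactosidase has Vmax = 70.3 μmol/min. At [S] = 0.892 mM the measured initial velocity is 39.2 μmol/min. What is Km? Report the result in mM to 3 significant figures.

0.708 mM

v/Vmax = 39.2/70.3 = 0.5576 = [S]/(Km+[S]).
So Km + [S] = [S]/0.5576 = 1.600 mM, giving Km = 1.600 − 0.892 = 0.708 mM.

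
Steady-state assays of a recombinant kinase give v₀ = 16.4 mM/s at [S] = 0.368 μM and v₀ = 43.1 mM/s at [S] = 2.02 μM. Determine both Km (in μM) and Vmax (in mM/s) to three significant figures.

Km = 1.15 μM; Vmax = 67.6 mM/s

In reciprocal form, 1/v = (Km/Vmax)·(1/[S]) + 1/Vmax. The two points give (1/[S], 1/v) = (2.717, 0.06098) and (0.4950, 0.02320).
Slope = (0.06098 − 0.02320)/(2.717 − 0.4950) = 0.01700; intercept = 0.06098 − 0.01700×2.717 = 0.01479.
Vmax = 1/intercept = 67.6 mM/s; Km = slope × Vmax = 0.01700 × 67.6 = 1.15 μM.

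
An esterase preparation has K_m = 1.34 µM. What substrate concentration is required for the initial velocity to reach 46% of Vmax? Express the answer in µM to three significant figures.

v/Vmax = [S]/(Km+[S]) = 0.46, so [S] = Km·0.46/(1 − 0.46) = 1.34 × 0.8519.
[S] = 1.14 µM.

1.14 µM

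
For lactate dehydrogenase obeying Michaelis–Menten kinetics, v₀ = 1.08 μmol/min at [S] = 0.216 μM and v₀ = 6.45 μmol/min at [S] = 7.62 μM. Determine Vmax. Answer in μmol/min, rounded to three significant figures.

7.54 μmol/min

From v = Vmax[S]/(Km+[S]), each point gives Vmax = v(Km+[S])/[S].
Equating: 1.08(Km+0.216)/0.216 = 6.45(Km+7.62)/7.62.
5.000·Km + 1.08 = 0.8465·Km + 6.45, so (5.000 − 0.8465)·Km = 6.45 − 1.08.
Km = 5.370/4.154 = 1.29 μM; then Vmax = 1.08(1.29+0.216)/0.216 = 7.54 μmol/min.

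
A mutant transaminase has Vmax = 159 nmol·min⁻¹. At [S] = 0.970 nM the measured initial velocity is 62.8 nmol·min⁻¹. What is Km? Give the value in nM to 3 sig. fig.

From v = Vmax[S]/(Km+[S]), Km = [S](Vmax − v)/v.
Km = 0.970 × (159 − 62.8) / 62.8 = 93.31/62.8 = 1.49 nM.

1.49 nM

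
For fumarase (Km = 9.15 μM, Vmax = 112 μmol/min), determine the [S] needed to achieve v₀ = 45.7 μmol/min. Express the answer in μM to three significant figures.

6.31 μM

The required fractional saturation is v/Vmax = 45.7/112 = 0.4080.
Then [S]/(Km+[S]) = 0.4080 ⇒ [S] = 9.15 × 0.4080/(1 − 0.4080) = 6.31 μM.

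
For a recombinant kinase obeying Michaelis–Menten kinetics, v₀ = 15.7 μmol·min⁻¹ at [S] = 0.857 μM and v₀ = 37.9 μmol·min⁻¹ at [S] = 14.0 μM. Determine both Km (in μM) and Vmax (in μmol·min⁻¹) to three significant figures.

In reciprocal form, 1/v = (Km/Vmax)·(1/[S]) + 1/Vmax. The two points give (1/[S], 1/v) = (1.167, 0.06369) and (0.07143, 0.02639).
Slope = (0.06369 − 0.02639)/(1.167 − 0.07143) = 0.03406; intercept = 0.06369 − 0.03406×1.167 = 0.02395.
Vmax = 1/intercept = 41.7 μmol·min⁻¹; Km = slope × Vmax = 0.03406 × 41.7 = 1.42 μM.

Km = 1.42 μM; Vmax = 41.7 μmol·min⁻¹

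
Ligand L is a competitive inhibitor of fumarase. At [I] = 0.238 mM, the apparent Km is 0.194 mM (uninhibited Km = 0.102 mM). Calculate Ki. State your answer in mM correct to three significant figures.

Competitive: Km,app = α·Km with α = 1 + [I]/Ki.
α = Km,app/Km = 0.194/0.102 = 1.902.
Ki = [I]/(α − 1) = 0.238/0.9020 = 0.264 mM.

0.264 mM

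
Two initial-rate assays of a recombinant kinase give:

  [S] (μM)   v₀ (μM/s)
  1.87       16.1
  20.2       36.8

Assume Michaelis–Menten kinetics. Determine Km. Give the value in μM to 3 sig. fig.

3.05 μM

In reciprocal form, 1/v = (Km/Vmax)·(1/[S]) + 1/Vmax. The two points give (1/[S], 1/v) = (0.5348, 0.06211) and (0.04950, 0.02717).
Slope = (0.06211 − 0.02717)/(0.5348 − 0.04950) = 0.07200; intercept = 0.06211 − 0.07200×0.5348 = 0.02361.
Vmax = 1/intercept = 42.4 μM/s; Km = slope × Vmax = 0.07200 × 42.4 = 3.05 μM.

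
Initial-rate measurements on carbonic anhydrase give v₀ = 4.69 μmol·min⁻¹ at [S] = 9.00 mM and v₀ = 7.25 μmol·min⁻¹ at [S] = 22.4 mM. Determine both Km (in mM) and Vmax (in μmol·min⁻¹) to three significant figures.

In reciprocal form, 1/v = (Km/Vmax)·(1/[S]) + 1/Vmax. The two points give (1/[S], 1/v) = (0.1111, 0.2132) and (0.04464, 0.1379).
Slope = (0.2132 − 0.1379)/(0.1111 − 0.04464) = 1.133; intercept = 0.2132 − 1.133×0.1111 = 0.08736.
Vmax = 1/intercept = 11.4 μmol·min⁻¹; Km = slope × Vmax = 1.133 × 11.4 = 13.0 mM.

Km = 13.0 mM; Vmax = 11.4 μmol·min⁻¹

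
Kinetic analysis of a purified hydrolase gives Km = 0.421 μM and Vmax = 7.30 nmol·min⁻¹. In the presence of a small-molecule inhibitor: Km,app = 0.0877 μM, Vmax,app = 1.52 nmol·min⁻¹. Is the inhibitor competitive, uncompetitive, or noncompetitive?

uncompetitive

Both Km and Vmax decrease by the same factor (~4.80-fold) — characteristic of uncompetitive inhibition.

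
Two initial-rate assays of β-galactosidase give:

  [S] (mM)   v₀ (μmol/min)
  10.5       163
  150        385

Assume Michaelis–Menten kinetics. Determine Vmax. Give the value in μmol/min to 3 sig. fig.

From v = Vmax[S]/(Km+[S]), each point gives Vmax = v(Km+[S])/[S].
Equating: 163(Km+10.5)/10.5 = 385(Km+150)/150.
15.52·Km + 163 = 2.567·Km + 385, so (15.52 − 2.567)·Km = 385 − 163.
Km = 222.0/12.96 = 17.1 mM; then Vmax = 163(17.1+10.5)/10.5 = 429 μmol/min.

429 μmol/min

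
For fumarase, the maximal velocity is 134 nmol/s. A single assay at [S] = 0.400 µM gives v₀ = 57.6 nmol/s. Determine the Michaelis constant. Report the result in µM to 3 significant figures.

From v = Vmax[S]/(Km+[S]), Km = [S](Vmax − v)/v.
Km = 0.400 × (134 − 57.6) / 57.6 = 30.56/57.6 = 0.531 µM.

0.531 µM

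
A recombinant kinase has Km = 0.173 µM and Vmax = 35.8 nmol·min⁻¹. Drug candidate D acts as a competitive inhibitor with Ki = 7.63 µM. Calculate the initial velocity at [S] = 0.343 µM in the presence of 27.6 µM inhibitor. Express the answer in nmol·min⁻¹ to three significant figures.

10.8 nmol·min⁻¹

α = 1 + [I]/Ki = 1 + 27.6/7.63 = 4.617.
For a competitive inhibitor, Vmax is unchanged and the apparent Km becomes α·Km: Km,app = 0.799 µM, Vmax,app = 35.8 nmol·min⁻¹.
v = Vmax,app·[S]/(Km,app + [S]) = 35.8 × 0.343/(0.799 + 0.343) = 10.8 nmol·min⁻¹.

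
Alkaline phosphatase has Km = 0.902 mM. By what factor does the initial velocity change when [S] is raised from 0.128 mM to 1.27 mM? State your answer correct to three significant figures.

Since Vmax cancels, v₂/v₁ = [S]₂(Km+[S]₁) / [S]₁(Km+[S]₂).
= 1.27×(0.902+0.128) / (0.128×(0.902+1.27)) = 1.308/0.2780 = 4.71.

4.71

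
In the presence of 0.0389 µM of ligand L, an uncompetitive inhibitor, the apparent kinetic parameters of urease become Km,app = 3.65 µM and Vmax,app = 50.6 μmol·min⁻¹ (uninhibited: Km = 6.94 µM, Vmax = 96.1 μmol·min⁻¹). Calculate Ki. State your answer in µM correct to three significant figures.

0.0433 µM

Uncompetitive: Vmax,app = Vmax/α (and Km,app = Km/α) with α = 1 + [I]/Ki.
α = Vmax/Vmax,app = 96.1/50.6 = 1.899.
Since α = 1 + [I]/Ki, [I]/Ki = 1.899 − 1 = 0.8992 and Ki = 0.0389/0.8992 = 0.0433 µM.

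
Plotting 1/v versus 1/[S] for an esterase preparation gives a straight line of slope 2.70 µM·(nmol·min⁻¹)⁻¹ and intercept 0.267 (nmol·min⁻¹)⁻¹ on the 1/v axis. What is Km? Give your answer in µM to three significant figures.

y-intercept = 1/Vmax ⇒ Vmax = 3.75 nmol·min⁻¹; slope = Km/Vmax ⇒ Km = slope × Vmax.
Km = 2.70 × 3.75 = 10.1 µM.

10.1 µM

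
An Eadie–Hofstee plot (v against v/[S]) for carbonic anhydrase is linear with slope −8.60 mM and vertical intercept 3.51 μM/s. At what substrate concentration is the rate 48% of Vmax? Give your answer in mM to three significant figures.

The Eadie–Hofstee slope gives Km = 8.60 mM (slope = −Km).
v/Vmax = [S]/(Km+[S]) = 0.48 ⇒ [S] = Km·0.48/(1−0.48) = 8.60 × 0.9231 = 7.94 mM.

7.94 mM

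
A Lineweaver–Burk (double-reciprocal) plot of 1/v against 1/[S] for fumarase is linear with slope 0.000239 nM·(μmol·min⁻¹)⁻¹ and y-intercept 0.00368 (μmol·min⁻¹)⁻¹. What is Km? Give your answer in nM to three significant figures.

y-intercept = 1/Vmax ⇒ Vmax = 272 μmol·min⁻¹; slope = Km/Vmax ⇒ Km = slope × Vmax.
Km = 0.000239 × 272 = 0.0649 nM.

0.0649 nM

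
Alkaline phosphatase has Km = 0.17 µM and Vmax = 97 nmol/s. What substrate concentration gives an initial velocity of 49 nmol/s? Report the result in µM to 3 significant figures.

0.174 µM

Rearranging v = Vmax[S]/(Km+[S]) gives [S] = Km·v/(Vmax − v).
[S] = 0.17 × 49 / (97 − 49) = 8.330/48.00 = 0.174 µM.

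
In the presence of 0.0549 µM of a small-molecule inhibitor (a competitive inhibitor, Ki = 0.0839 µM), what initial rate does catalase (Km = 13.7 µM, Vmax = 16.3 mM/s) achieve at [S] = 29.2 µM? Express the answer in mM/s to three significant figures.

With α = 1 + [I]/Ki = 1 + 0.0549/0.0839 = 1.654, the competitive rate law is v = Vmax[S] / (αKm + [S]).
v = 16.3×29.2 / (1.654×13.7 + 29.2) = 476.0/51.86 = 9.18 mM/s.

9.18 mM/s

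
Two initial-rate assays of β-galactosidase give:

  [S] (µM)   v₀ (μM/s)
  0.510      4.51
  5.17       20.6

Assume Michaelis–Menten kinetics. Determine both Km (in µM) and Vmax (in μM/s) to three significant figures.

Km = 3.31 µM; Vmax = 33.8 μM/s

From v = Vmax[S]/(Km+[S]), each point gives Vmax = v(Km+[S])/[S].
Equating: 4.51(Km+0.510)/0.510 = 20.6(Km+5.17)/5.17.
8.843·Km + 4.51 = 3.985·Km + 20.6, so (8.843 − 3.985)·Km = 20.6 − 4.51.
Km = 16.09/4.859 = 3.31 µM; then Vmax = 4.51(3.31+0.510)/0.510 = 33.8 μM/s.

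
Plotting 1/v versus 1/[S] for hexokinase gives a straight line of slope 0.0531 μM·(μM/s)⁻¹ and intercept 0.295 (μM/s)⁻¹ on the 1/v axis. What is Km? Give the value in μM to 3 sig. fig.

0.180 μM

y-intercept = 1/Vmax ⇒ Vmax = 3.39 μM/s; slope = Km/Vmax ⇒ Km = slope × Vmax.
Km = 0.0531 × 3.39 = 0.180 μM.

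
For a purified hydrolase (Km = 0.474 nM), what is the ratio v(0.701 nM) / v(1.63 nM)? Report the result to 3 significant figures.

0.770

The fractional saturations are [S]/(Km+[S]) = 1.63/2.104 = 0.7747 and 0.701/1.175 = 0.5966.
v₂/v₁ is just their ratio: 0.5966/0.7747 = 0.770.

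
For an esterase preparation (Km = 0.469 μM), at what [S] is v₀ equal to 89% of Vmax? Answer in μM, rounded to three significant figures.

v/Vmax = [S]/(Km+[S]) = 0.89, so [S] = Km·0.89/(1 − 0.89) = 0.469 × 8.091.
[S] = 3.79 μM.

3.79 μM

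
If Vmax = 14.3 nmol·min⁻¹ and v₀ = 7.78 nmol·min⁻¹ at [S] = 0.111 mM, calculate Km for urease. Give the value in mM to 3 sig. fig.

0.0930 mM

v/Vmax = 7.78/14.3 = 0.5441 = [S]/(Km+[S]).
So Km + [S] = [S]/0.5441 = 0.2040 mM, giving Km = 0.2040 − 0.111 = 0.0930 mM.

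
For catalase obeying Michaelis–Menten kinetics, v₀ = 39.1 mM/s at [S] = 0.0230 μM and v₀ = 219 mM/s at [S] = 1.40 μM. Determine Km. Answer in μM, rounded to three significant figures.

0.117 μM

From v = Vmax[S]/(Km+[S]), each point gives Vmax = v(Km+[S])/[S].
Equating: 39.1(Km+0.0230)/0.0230 = 219(Km+1.40)/1.40.
1700·Km + 39.1 = 156.4·Km + 219, so (1700 − 156.4)·Km = 219 − 39.1.
Km = 179.9/1544 = 0.117 μM; then Vmax = 39.1(0.117+0.0230)/0.0230 = 237 mM/s.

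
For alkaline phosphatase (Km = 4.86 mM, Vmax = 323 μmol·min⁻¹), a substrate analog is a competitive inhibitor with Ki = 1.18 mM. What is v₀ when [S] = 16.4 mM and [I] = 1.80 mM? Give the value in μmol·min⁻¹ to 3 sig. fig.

185 μmol·min⁻¹

α = 1 + [I]/Ki = 1 + 1.80/1.18 = 2.525.
For a competitive inhibitor, Vmax is unchanged and the apparent Km becomes α·Km: Km,app = 12.3 mM, Vmax,app = 323 μmol·min⁻¹.
v = Vmax,app·[S]/(Km,app + [S]) = 323 × 16.4/(12.3 + 16.4) = 185 μmol·min⁻¹.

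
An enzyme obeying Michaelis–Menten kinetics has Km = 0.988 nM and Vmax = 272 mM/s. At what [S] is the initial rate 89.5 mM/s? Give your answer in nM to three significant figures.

The required fractional saturation is v/Vmax = 89.5/272 = 0.3290.
Then [S]/(Km+[S]) = 0.3290 ⇒ [S] = 0.988 × 0.3290/(1 − 0.3290) = 0.485 nM.

0.485 nM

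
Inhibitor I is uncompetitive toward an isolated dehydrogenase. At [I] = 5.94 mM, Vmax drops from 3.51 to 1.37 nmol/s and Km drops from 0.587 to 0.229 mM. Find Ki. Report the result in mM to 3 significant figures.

3.80 mM

Uncompetitive: Vmax,app = Vmax/α (and Km,app = Km/α) with α = 1 + [I]/Ki.
α = Vmax/Vmax,app = 3.51/1.37 = 2.562.
Ki = [I]/(α − 1) = 5.94/1.562 = 3.80 mM.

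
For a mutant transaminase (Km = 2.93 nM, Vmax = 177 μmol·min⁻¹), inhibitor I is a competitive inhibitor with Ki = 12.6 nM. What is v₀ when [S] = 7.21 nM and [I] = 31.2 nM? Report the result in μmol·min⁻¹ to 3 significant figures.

73.4 μmol·min⁻¹

α = 1 + [I]/Ki = 1 + 31.2/12.6 = 3.476.
For a competitive inhibitor, Vmax is unchanged and the apparent Km becomes α·Km: Km,app = 10.2 nM, Vmax,app = 177 μmol·min⁻¹.
v = Vmax,app·[S]/(Km,app + [S]) = 177 × 7.21/(10.2 + 7.21) = 73.4 μmol·min⁻¹.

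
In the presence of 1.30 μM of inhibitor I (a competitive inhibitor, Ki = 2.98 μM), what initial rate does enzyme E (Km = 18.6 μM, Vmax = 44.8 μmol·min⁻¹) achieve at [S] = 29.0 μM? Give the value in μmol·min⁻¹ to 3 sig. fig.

23.3 μmol·min⁻¹

With α = 1 + [I]/Ki = 1 + 1.30/2.98 = 1.436, the competitive rate law is v = Vmax[S] / (αKm + [S]).
v = 44.8×29.0 / (1.436×18.6 + 29.0) = 1299/55.71 = 23.3 μmol·min⁻¹.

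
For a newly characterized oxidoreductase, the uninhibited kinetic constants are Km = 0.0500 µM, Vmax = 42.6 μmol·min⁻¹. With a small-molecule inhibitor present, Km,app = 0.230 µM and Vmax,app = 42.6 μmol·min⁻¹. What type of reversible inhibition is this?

Km increases (0.0500 → 0.230 µM) while Vmax is unchanged — the hallmark of competitive inhibition.

competitive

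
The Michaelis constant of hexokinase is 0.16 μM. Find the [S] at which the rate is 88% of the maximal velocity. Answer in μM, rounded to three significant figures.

v/Vmax = [S]/(Km+[S]) = 0.88, so [S] = Km·0.88/(1 − 0.88) = 0.16 × 7.333.
[S] = 1.17 μM.

1.17 μM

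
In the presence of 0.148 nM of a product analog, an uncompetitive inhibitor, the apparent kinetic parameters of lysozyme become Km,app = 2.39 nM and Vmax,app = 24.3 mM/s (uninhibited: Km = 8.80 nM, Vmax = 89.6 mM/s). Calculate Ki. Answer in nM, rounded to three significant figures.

0.0551 nM

Uncompetitive: Vmax,app = Vmax/α (and Km,app = Km/α) with α = 1 + [I]/Ki.
α = Vmax/Vmax,app = 89.6/24.3 = 3.687.
Since α = 1 + [I]/Ki, [I]/Ki = 3.687 − 1 = 2.687 and Ki = 0.148/2.687 = 0.0551 nM.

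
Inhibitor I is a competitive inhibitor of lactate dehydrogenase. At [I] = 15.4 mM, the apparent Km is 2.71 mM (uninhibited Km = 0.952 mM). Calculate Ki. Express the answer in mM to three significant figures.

8.34 mM

Competitive: Km,app = α·Km with α = 1 + [I]/Ki.
α = Km,app/Km = 2.71/0.952 = 2.847.
Since α = 1 + [I]/Ki, [I]/Ki = 2.847 − 1 = 1.847 and Ki = 15.4/1.847 = 8.34 mM.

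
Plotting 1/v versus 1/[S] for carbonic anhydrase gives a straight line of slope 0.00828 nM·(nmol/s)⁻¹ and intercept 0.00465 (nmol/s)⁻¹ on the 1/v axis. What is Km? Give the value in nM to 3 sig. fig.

y-intercept = 1/Vmax ⇒ Vmax = 215 nmol/s; slope = Km/Vmax ⇒ Km = slope × Vmax.
Km = 0.00828 × 215 = 1.78 nM.

1.78 nM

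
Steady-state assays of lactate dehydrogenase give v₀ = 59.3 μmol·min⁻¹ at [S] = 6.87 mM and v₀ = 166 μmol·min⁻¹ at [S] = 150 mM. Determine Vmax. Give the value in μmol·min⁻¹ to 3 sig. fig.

In reciprocal form, 1/v = (Km/Vmax)·(1/[S]) + 1/Vmax. The two points give (1/[S], 1/v) = (0.1456, 0.01686) and (0.006667, 0.006024).
Slope = (0.01686 − 0.006024)/(0.1456 − 0.006667) = 0.07804; intercept = 0.01686 − 0.07804×0.1456 = 0.005504.
Vmax = 1/intercept = 182 μmol·min⁻¹; Km = slope × Vmax = 0.07804 × 182 = 14.2 mM.

182 μmol·min⁻¹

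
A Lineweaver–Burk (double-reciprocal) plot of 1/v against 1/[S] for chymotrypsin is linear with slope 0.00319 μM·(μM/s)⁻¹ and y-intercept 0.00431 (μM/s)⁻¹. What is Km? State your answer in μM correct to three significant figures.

0.740 μM

y-intercept = 1/Vmax ⇒ Vmax = 232 μM/s; slope = Km/Vmax ⇒ Km = slope × Vmax.
Km = 0.00319 × 232 = 0.740 μM.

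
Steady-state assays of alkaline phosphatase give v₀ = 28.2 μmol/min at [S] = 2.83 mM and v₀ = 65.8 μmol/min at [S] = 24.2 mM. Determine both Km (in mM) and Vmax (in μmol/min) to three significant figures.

Km = 5.19 mM; Vmax = 79.9 μmol/min

From v = Vmax[S]/(Km+[S]), each point gives Vmax = v(Km+[S])/[S].
Equating: 28.2(Km+2.83)/2.83 = 65.8(Km+24.2)/24.2.
9.965·Km + 28.2 = 2.719·Km + 65.8, so (9.965 − 2.719)·Km = 65.8 − 28.2.
Km = 37.60/7.246 = 5.19 mM; then Vmax = 28.2(5.19+2.83)/2.83 = 79.9 μmol/min.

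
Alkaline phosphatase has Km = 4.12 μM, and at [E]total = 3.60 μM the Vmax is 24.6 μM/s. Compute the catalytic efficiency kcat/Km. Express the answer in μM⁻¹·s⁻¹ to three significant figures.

kcat = Vmax/[E]total = 24.6/3.60 = 6.83 s⁻¹.
kcat/Km = 6.83/4.12 = 1.66 μM⁻¹·s⁻¹.

1.66 μM⁻¹·s⁻¹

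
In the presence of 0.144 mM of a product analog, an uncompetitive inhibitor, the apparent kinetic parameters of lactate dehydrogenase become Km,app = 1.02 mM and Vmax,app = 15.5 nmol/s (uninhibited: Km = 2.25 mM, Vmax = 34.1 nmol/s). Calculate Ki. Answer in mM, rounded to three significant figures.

0.120 mM

Uncompetitive: Vmax,app = Vmax/α (and Km,app = Km/α) with α = 1 + [I]/Ki.
α = Vmax/Vmax,app = 34.1/15.5 = 2.200.
Ki = [I]/(α − 1) = 0.144/1.200 = 0.120 mM.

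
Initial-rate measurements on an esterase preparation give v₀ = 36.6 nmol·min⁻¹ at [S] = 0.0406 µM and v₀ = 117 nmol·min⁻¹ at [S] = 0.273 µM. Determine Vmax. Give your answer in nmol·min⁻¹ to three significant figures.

From v = Vmax[S]/(Km+[S]), each point gives Vmax = v(Km+[S])/[S].
Equating: 36.6(Km+0.0406)/0.0406 = 117(Km+0.273)/0.273.
901.5·Km + 36.6 = 428.6·Km + 117, so (901.5 − 428.6)·Km = 117 − 36.6.
Km = 80.40/472.9 = 0.170 µM; then Vmax = 36.6(0.170+0.0406)/0.0406 = 190 nmol·min⁻¹.

190 nmol·min⁻¹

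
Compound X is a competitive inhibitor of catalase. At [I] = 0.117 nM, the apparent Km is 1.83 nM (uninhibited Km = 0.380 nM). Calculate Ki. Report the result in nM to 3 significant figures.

Competitive: Km,app = α·Km with α = 1 + [I]/Ki.
α = Km,app/Km = 1.83/0.380 = 4.816.
Since α = 1 + [I]/Ki, [I]/Ki = 4.816 − 1 = 3.816 and Ki = 0.117/3.816 = 0.0307 nM.

0.0307 nM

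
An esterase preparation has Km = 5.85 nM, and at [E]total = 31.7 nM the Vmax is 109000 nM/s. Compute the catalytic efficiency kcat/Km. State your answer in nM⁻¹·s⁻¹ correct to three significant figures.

588 nM⁻¹·s⁻¹

kcat = Vmax/[E]total = 109000/31.7 = 3440 s⁻¹.
kcat/Km = 3440/5.85 = 588 nM⁻¹·s⁻¹.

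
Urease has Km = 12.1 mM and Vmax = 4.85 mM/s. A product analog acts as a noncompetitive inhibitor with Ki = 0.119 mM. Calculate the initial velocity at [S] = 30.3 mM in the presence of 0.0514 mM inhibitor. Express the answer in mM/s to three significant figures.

2.42 mM/s

With α = 1 + [I]/Ki = 1 + 0.0514/0.119 = 1.432, the noncompetitive rate law is v = (Vmax/α)·[S] / (Km + [S]).
v = (4.85/1.432)×30.3 / (12.1 + 30.3) = 102.6/42.40 = 2.42 mM/s.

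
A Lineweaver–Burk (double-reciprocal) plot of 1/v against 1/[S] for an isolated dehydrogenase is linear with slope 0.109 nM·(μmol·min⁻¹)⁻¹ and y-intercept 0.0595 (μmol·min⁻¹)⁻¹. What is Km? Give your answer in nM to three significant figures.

y-intercept = 1/Vmax ⇒ Vmax = 16.8 μmol·min⁻¹; slope = Km/Vmax ⇒ Km = slope × Vmax.
Km = 0.109 × 16.8 = 1.83 nM.

1.83 nM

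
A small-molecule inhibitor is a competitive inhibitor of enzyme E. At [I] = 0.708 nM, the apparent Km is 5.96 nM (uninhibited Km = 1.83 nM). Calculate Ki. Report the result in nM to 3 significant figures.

0.314 nM

Competitive: Km,app = α·Km with α = 1 + [I]/Ki.
α = Km,app/Km = 5.96/1.83 = 3.257.
Since α = 1 + [I]/Ki, [I]/Ki = 3.257 − 1 = 2.257 and Ki = 0.708/2.257 = 0.314 nM.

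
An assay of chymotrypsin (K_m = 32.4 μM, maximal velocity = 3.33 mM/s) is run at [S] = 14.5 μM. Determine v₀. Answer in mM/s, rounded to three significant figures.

v = Vmax·[S]/(Km + [S]) = 3.33 × 14.5 / (32.4 + 14.5)
  = 48.28 / 46.90 = 1.03 mM/s.

1.03 mM/s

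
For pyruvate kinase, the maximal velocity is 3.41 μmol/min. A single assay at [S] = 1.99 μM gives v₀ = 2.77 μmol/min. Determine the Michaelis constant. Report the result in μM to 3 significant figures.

v/Vmax = 2.77/3.41 = 0.8123 = [S]/(Km+[S]).
So Km + [S] = [S]/0.8123 = 2.450 μM, giving Km = 2.450 − 1.99 = 0.460 μM.

0.460 μM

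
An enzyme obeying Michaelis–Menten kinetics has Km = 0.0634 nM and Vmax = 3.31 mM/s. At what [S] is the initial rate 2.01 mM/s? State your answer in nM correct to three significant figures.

Rearranging v = Vmax[S]/(Km+[S]) gives [S] = Km·v/(Vmax − v).
[S] = 0.0634 × 2.01 / (3.31 − 2.01) = 0.1274/1.300 = 0.0980 nM.

0.0980 nM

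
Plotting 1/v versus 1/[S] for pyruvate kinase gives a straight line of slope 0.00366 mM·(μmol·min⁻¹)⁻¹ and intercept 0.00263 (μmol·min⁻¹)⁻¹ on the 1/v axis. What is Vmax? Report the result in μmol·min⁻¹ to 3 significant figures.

The y-intercept of a Lineweaver–Burk plot equals 1/Vmax, so Vmax = 1/0.00263 = 380 μmol·min⁻¹.

380 μmol·min⁻¹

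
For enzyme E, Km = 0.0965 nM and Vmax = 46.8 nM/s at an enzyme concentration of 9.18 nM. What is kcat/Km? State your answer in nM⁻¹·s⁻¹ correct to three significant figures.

52.8 nM⁻¹·s⁻¹

kcat = Vmax/[E]total = 46.8/9.18 = 5.10 s⁻¹.
kcat/Km = 5.10/0.0965 = 52.8 nM⁻¹·s⁻¹.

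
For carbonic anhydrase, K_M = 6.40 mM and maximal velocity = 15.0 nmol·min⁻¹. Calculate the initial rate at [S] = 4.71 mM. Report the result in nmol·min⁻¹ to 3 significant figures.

v = Vmax·[S]/(Km + [S]) = 15.0 × 4.71 / (6.40 + 4.71)
  = 70.65 / 11.11 = 6.36 nmol·min⁻¹.

6.36 nmol·min⁻¹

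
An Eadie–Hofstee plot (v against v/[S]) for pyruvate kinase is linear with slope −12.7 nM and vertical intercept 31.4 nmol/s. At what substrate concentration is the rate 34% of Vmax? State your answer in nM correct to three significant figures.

The Eadie–Hofstee slope gives Km = 12.7 nM (slope = −Km).
v/Vmax = [S]/(Km+[S]) = 0.34 ⇒ [S] = Km·0.34/(1−0.34) = 12.7 × 0.5152 = 6.54 nM.

6.54 nM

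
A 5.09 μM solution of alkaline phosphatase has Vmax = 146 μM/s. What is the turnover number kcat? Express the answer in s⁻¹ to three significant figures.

28.7 s⁻¹

kcat = Vmax/[E]total = 146 μM/s / 5.09 μM = 28.7 s⁻¹.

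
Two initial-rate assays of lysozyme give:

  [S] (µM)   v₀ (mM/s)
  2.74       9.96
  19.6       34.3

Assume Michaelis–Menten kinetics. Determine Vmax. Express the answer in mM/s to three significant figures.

56.9 mM/s

In reciprocal form, 1/v = (Km/Vmax)·(1/[S]) + 1/Vmax. The two points give (1/[S], 1/v) = (0.3650, 0.1004) and (0.05102, 0.02915).
Slope = (0.1004 − 0.02915)/(0.3650 − 0.05102) = 0.2269; intercept = 0.1004 − 0.2269×0.3650 = 0.01758.
Vmax = 1/intercept = 56.9 mM/s; Km = slope × Vmax = 0.2269 × 56.9 = 12.9 µM.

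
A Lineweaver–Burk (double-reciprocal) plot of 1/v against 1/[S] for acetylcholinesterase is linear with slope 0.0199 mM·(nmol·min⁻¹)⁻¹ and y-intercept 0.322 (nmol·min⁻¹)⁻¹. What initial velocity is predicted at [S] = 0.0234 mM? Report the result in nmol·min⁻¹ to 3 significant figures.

0.853 nmol·min⁻¹

The y-intercept is 1/Vmax, so Vmax = 1/0.322 = 3.11 nmol·min⁻¹.
The slope is Km/Vmax, so Km = 0.0199 × 3.11 = 0.0618 mM.
Then v = 3.11 × 0.0234/(0.0618 + 0.0234) = 0.853 nmol·min⁻¹.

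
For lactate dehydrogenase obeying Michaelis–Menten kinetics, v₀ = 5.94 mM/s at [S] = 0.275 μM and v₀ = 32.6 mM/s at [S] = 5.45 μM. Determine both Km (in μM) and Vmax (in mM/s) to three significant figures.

In reciprocal form, 1/v = (Km/Vmax)·(1/[S]) + 1/Vmax. The two points give (1/[S], 1/v) = (3.636, 0.1684) and (0.1835, 0.03067).
Slope = (0.1684 − 0.03067)/(3.636 − 0.1835) = 0.03987; intercept = 0.1684 − 0.03987×3.636 = 0.02336.
Vmax = 1/intercept = 42.8 mM/s; Km = slope × Vmax = 0.03987 × 42.8 = 1.71 μM.

Km = 1.71 μM; Vmax = 42.8 mM/s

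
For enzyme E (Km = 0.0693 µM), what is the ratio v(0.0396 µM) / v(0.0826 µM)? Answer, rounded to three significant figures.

The fractional saturations are [S]/(Km+[S]) = 0.0826/0.1519 = 0.5438 and 0.0396/0.1089 = 0.3636.
v₂/v₁ is just their ratio: 0.3636/0.5438 = 0.669.

0.669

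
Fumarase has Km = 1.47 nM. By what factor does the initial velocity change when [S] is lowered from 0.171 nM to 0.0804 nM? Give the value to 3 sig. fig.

0.498

The fractional saturations are [S]/(Km+[S]) = 0.171/1.641 = 0.1042 and 0.0804/1.550 = 0.05186.
v₂/v₁ is just their ratio: 0.05186/0.1042 = 0.498.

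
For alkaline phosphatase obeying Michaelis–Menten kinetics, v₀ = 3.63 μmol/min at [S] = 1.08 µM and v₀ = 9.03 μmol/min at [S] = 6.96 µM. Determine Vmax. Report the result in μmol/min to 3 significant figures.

12.4 μmol/min

From v = Vmax[S]/(Km+[S]), each point gives Vmax = v(Km+[S])/[S].
Equating: 3.63(Km+1.08)/1.08 = 9.03(Km+6.96)/6.96.
3.361·Km + 3.63 = 1.297·Km + 9.03, so (3.361 − 1.297)·Km = 9.03 − 3.63.
Km = 5.400/2.064 = 2.62 µM; then Vmax = 3.63(2.62+1.08)/1.08 = 12.4 μmol/min.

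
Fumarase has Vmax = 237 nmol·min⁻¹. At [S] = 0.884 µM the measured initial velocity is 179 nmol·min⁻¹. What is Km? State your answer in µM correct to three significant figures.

0.286 µM

From v = Vmax[S]/(Km+[S]), Km = [S](Vmax − v)/v.
Km = 0.884 × (237 − 179) / 179 = 51.27/179 = 0.286 µM.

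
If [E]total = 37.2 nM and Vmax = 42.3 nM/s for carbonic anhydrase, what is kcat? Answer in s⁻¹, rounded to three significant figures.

kcat = Vmax/[E]total = 42.3 nM/s / 37.2 nM = 1.14 s⁻¹.

1.14 s⁻¹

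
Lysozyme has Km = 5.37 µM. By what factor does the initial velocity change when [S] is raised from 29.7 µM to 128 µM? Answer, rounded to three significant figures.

1.13

The fractional saturations are [S]/(Km+[S]) = 29.7/35.07 = 0.8469 and 128/133.4 = 0.9597.
v₂/v₁ is just their ratio: 0.9597/0.8469 = 1.13.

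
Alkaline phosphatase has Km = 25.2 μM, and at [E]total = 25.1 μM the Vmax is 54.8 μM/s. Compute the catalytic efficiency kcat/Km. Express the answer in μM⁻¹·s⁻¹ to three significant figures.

kcat = Vmax/[E]total = 54.8/25.1 = 2.18 s⁻¹.
kcat/Km = 2.18/25.2 = 0.0866 μM⁻¹·s⁻¹.

0.0866 μM⁻¹·s⁻¹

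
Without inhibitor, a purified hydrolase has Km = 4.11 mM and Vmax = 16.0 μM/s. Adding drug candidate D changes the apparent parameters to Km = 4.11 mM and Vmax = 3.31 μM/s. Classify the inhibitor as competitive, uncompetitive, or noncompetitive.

noncompetitive

Vmax decreases (16.0 → 3.31 μM/s) while Km is unchanged — pure noncompetitive inhibition.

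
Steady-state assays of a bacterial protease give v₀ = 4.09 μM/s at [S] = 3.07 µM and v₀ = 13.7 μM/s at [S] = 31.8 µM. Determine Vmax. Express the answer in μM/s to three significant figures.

In reciprocal form, 1/v = (Km/Vmax)·(1/[S]) + 1/Vmax. The two points give (1/[S], 1/v) = (0.3257, 0.2445) and (0.03145, 0.07299).
Slope = (0.2445 − 0.07299)/(0.3257 − 0.03145) = 0.5828; intercept = 0.2445 − 0.5828×0.3257 = 0.05467.
Vmax = 1/intercept = 18.3 μM/s; Km = slope × Vmax = 0.5828 × 18.3 = 10.7 µM.

18.3 μM/s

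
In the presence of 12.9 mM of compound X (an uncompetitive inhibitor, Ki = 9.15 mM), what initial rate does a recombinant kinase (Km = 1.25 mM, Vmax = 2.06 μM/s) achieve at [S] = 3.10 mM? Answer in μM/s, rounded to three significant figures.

With α = 1 + [I]/Ki = 1 + 12.9/9.15 = 2.410, the uncompetitive rate law is v = (Vmax/α)·[S] / (Km/α + [S]).
v = (2.06/2.410)×3.10 / (1.25/2.410 + 3.10) = 2.650/3.619 = 0.732 μM/s.

0.732 μM/s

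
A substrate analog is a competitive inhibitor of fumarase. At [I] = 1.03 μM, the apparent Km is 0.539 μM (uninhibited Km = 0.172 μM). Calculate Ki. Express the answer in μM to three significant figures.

0.483 μM

Competitive: Km,app = α·Km with α = 1 + [I]/Ki.
α = Km,app/Km = 0.539/0.172 = 3.134.
Ki = [I]/(α − 1) = 1.03/2.134 = 0.483 μM.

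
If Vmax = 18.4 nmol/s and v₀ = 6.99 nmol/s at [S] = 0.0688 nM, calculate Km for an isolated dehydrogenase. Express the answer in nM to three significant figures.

From v = Vmax[S]/(Km+[S]), Km = [S](Vmax − v)/v.
Km = 0.0688 × (18.4 − 6.99) / 6.99 = 0.7850/6.99 = 0.112 nM.

0.112 nM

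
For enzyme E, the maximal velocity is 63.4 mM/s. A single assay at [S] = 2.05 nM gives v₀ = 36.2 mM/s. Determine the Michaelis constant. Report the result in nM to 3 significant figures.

1.54 nM

From v = Vmax[S]/(Km+[S]), Km = [S](Vmax − v)/v.
Km = 2.05 × (63.4 − 36.2) / 36.2 = 55.76/36.2 = 1.54 nM.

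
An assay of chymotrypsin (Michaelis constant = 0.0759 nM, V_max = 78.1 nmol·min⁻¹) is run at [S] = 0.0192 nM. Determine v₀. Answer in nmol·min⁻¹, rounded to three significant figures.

v = Vmax·[S]/(Km + [S]) = 78.1 × 0.0192 / (0.0759 + 0.0192)
  = 1.500 / 0.09510 = 15.8 nmol·min⁻¹.

15.8 nmol·min⁻¹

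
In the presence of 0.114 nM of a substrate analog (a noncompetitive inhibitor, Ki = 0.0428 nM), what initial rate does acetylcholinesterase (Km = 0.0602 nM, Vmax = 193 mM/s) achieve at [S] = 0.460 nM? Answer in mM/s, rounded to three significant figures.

With α = 1 + [I]/Ki = 1 + 0.114/0.0428 = 3.664, the noncompetitive rate law is v = (Vmax/α)·[S] / (Km + [S]).
v = (193/3.664)×0.460 / (0.0602 + 0.460) = 24.23/0.5202 = 46.6 mM/s.

46.6 mM/s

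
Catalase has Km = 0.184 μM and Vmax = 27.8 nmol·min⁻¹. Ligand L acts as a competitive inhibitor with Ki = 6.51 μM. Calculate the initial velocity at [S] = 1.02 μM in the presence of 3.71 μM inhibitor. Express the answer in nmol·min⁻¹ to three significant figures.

α = 1 + [I]/Ki = 1 + 3.71/6.51 = 1.570.
For a competitive inhibitor, Vmax is unchanged and the apparent Km becomes α·Km: Km,app = 0.289 μM, Vmax,app = 27.8 nmol·min⁻¹.
v = Vmax,app·[S]/(Km,app + [S]) = 27.8 × 1.02/(0.289 + 1.02) = 21.7 nmol·min⁻¹.

21.7 nmol·min⁻¹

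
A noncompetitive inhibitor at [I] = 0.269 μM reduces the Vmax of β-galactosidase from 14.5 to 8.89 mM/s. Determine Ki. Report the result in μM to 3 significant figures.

0.426 μM

Noncompetitive: Vmax,app = Vmax/α with α = 1 + [I]/Ki.
α = Vmax/Vmax,app = 14.5/8.89 = 1.631.
Since α = 1 + [I]/Ki, [I]/Ki = 1.631 − 1 = 0.6310 and Ki = 0.269/0.6310 = 0.426 μM.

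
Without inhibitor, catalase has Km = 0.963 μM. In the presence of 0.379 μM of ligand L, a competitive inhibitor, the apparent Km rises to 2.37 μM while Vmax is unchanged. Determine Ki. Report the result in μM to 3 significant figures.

0.259 μM

Competitive: Km,app = α·Km with α = 1 + [I]/Ki.
α = Km,app/Km = 2.37/0.963 = 2.461.
Since α = 1 + [I]/Ki, [I]/Ki = 2.461 − 1 = 1.461 and Ki = 0.379/1.461 = 0.259 μM.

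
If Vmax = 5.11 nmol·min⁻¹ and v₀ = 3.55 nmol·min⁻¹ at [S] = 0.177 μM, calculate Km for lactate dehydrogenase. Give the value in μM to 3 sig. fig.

0.0778 μM

From v = Vmax[S]/(Km+[S]), Km = [S](Vmax − v)/v.
Km = 0.177 × (5.11 − 3.55) / 3.55 = 0.2761/3.55 = 0.0778 μM.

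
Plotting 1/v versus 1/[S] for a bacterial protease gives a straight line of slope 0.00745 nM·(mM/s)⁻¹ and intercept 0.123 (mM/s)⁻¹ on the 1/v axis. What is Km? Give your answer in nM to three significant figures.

0.0606 nM

y-intercept = 1/Vmax ⇒ Vmax = 8.13 mM/s; slope = Km/Vmax ⇒ Km = slope × Vmax.
Km = 0.00745 × 8.13 = 0.0606 nM.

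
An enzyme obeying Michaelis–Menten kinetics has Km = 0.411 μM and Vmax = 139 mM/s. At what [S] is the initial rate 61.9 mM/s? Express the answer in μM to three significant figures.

0.330 μM

The required fractional saturation is v/Vmax = 61.9/139 = 0.4453.
Then [S]/(Km+[S]) = 0.4453 ⇒ [S] = 0.411 × 0.4453/(1 − 0.4453) = 0.330 μM.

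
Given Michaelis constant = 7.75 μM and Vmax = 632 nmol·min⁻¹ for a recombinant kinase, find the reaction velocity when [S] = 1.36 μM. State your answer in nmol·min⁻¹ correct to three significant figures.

[S]/(Km+[S]) = 1.36/9.110 = 0.1493, the fractional saturation.
v = 0.1493 × Vmax = 0.1493 × 632 = 94.3 nmol·min⁻¹.

94.3 nmol·min⁻¹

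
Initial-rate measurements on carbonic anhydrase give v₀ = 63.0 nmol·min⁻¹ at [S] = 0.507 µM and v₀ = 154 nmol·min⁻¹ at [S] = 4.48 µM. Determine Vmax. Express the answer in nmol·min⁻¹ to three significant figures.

189 nmol·min⁻¹

From v = Vmax[S]/(Km+[S]), each point gives Vmax = v(Km+[S])/[S].
Equating: 63.0(Km+0.507)/0.507 = 154(Km+4.48)/4.48.
124.3·Km + 63.0 = 34.38·Km + 154, so (124.3 − 34.38)·Km = 154 − 63.0.
Km = 91.00/89.89 = 1.01 µM; then Vmax = 63.0(1.01+0.507)/0.507 = 189 nmol·min⁻¹.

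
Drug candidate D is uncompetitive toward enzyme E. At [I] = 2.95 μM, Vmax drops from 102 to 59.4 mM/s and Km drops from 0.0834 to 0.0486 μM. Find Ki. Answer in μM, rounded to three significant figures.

4.11 μM

Uncompetitive: Vmax,app = Vmax/α (and Km,app = Km/α) with α = 1 + [I]/Ki.
α = Vmax/Vmax,app = 102/59.4 = 1.717.
Ki = [I]/(α − 1) = 2.95/0.7172 = 4.11 μM.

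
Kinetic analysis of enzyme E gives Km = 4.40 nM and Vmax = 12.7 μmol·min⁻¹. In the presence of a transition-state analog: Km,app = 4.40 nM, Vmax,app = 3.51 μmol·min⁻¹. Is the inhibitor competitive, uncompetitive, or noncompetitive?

noncompetitive

Vmax decreases (12.7 → 3.51 μmol·min⁻¹) while Km is unchanged — pure noncompetitive inhibition.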